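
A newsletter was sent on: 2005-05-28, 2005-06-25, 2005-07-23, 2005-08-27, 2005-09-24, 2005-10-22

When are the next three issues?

These are Saturdays at 28- or 35-day spacing (28, 28, 35, 28, 28).
The pattern: 4th Saturday of the month.
November 2005 — 4th Saturday is 2005-11-26.
4th Saturday of December 2005: 2005-12-24.
January 2006 — 4th Saturday is 2006-01-28.

2005-11-26, 2005-12-24, 2006-01-28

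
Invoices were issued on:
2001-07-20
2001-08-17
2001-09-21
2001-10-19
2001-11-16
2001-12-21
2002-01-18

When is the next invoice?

These are Fridays at 28- or 35-day spacing (28, 35, 28, 28, 35, 28).
The pattern: 3rd Friday of the month.
3rd Friday of February 2002: 2002-02-15.

2002-02-15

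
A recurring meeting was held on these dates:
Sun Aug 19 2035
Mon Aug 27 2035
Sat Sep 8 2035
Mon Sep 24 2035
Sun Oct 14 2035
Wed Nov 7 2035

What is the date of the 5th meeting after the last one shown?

Mon May 5 2036

Gaps: 8, 12, 16, 20, 24 days — each gap is 4 larger than the previous one.
Next gap: 28 days. Wed Nov 7 2035 + 28 days = Wed Dec 5 2035.
Next gap: 32 days. Wed Dec 5 2035 + 32 days = Sun Jan 6 2036.
Next gap: 36 days. Sun Jan 6 2036 + 36 days = Mon Feb 11 2036.
Next gap: 40 days. Mon Feb 11 2036 + 40 days = Sat Mar 22 2036.
Next gap: 44 days. Sat Mar 22 2036 + 44 days = Mon May 5 2036.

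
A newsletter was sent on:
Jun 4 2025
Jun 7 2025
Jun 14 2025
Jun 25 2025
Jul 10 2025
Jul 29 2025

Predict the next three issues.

The spacing grows by 4 each time: 3, 7, 11, 15, 19 days.
Next gap: 23 days. Jul 29 2025 + 23 days = Aug 21 2025.
Next gap: 27 days. Aug 21 2025 + 27 days = Sep 17 2025.
Next gap: 31 days. Sep 17 2025 + 31 days = Oct 18 2025.

Aug 21 2025, Sep 17 2025, Oct 18 2025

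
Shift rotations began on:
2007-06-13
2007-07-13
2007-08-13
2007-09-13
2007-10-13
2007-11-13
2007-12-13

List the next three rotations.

2008-01-13, 2008-02-13, 2008-03-13

The day-of-month is always 13 (30, 31, 31, 30, 31, 30 days between events).
So this recurs on the 13th of each month.
Next: January 2008 → 2008-01-13.
Next: February 2008 → 2008-02-13.
Next: March 2008 → 2008-03-13.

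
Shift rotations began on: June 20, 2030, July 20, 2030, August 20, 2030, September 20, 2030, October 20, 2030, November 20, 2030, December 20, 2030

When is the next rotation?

January 20, 2031

Gaps: 30, 31, 31, 30, 31, 30 days — not constant. Every event is on the 20th of the month.
Pattern: the 20th of each month.
January 2031: January 20, 2031.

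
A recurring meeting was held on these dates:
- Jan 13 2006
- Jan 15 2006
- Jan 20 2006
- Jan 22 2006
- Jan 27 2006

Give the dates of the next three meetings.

Jan 29 2006, Feb 3 2006, Feb 5 2006

The gap pattern 2, 5, 2, 5 repeats every 2 events.
These are the Fridays and Sundays of each week.
Next Sunday: Jan 29 2006.
Next Friday: Feb 3 2006.
The following Sunday is Feb 5 2006.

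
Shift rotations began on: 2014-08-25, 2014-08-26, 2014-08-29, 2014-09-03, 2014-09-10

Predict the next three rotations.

2014-09-19, 2014-09-30, 2014-10-13

The spacing grows by 2 each time: 1, 3, 5, 7 days.
Next gap: 9 days. 2014-09-10 + 9 days = 2014-09-19.
Next gap: 11 days. 2014-09-19 + 11 days = 2014-09-30.
Next gap: 13 days. 2014-09-30 + 13 days = 2014-10-13.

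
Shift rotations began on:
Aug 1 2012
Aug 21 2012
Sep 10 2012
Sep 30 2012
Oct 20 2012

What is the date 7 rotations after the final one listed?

Gaps between consecutive events: 20, 20, 20, 20 days — a constant 20-day interval.
Oct 20 2012 + 20 days = Nov 9 2012.
Nov 9 2012 + 20 days = Nov 29 2012.
Nov 29 2012 + 20 days = Dec 19 2012.
Dec 19 2012 + 20 days = Jan 8 2013.
Jan 8 2013 + 20 days = Jan 28 2013.
Jan 28 2013 + 20 days = Feb 17 2013.
Feb 17 2013 + 20 days = Mar 9 2013.

Mar 9 2013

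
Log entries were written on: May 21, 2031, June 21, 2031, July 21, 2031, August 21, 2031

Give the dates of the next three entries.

Gaps: 31, 30, 31 days — not constant. Every event is on the 21st of the month.
Pattern: the 21st of each month.
September 2031: September 21, 2031.
October 2031: October 21, 2031.
November 2031: November 21, 2031.

September 21, 2031; October 21, 2031; November 21, 2031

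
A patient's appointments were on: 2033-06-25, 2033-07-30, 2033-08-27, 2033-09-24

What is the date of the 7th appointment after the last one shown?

All Saturdays; the gaps (35, 28, 28) vary with month length.
This is the last Saturday of each month.
Last Saturday of October 2033: 2033-10-29.
November 2033 ends with Saturday 2033-11-26.
December 2033 ends with Saturday 2033-12-31.
January 2034 ends with Saturday 2034-01-28.
February 2034 ends with Saturday 2034-02-25.
Last Saturday of March 2034: 2034-03-25.
Last Saturday of April 2034: 2034-04-29.

2034-04-29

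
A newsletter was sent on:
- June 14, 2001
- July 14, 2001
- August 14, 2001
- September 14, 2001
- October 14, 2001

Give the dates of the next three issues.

Each date is the 14th; the gaps (30, 31, 31, 30) track the month lengths.
The rule is the 14th of each month.
Next: November 2001 → November 14, 2001.
December 2001: December 14, 2001.
January 2002: January 14, 2002.

November 14, 2001; December 14, 2001; January 14, 2002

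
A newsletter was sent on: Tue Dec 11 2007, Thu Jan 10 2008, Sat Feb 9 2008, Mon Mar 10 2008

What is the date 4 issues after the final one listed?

Tue Jul 8 2008

The spacing is 30, 30, 30 days — always 30 days.
Mon Mar 10 2008 + 30 days = Wed Apr 9 2008.
Wed Apr 9 2008 + 30 days = Fri May 9 2008.
Fri May 9 2008 + 30 days = Sun Jun 8 2008.
Sun Jun 8 2008 + 30 days = Tue Jul 8 2008.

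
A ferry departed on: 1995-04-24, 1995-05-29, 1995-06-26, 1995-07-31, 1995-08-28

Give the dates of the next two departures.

All Mondays; the gaps (35, 28, 35, 28) vary with month length.
This is the last Monday of each month.
Last Monday of September 1995: 1995-09-25.
Last Monday of October 1995: 1995-10-30.

1995-09-25, 1995-10-30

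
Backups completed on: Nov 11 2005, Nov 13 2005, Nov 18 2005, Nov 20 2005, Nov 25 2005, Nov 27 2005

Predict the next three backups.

Dec 2 2005, Dec 4 2005, Dec 9 2005

Gaps: 2, 5, 2, 5, 2 days — not constant, but cyclic with period 2.
The events fall on every Friday and Sunday.
The following Friday is Dec 2 2005.
The following Sunday is Dec 4 2005.
Next Friday: Dec 9 2005.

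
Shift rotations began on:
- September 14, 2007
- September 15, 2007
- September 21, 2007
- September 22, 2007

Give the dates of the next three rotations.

September 28, 2007; September 29, 2007; October 5, 2007

Every event lands on a Friday or Saturday (gaps cycle 1, 6, 1).
So the schedule is: every Friday and Saturday.
The following Friday is September 28, 2007.
Next Saturday: September 29, 2007.
The following Friday is October 5, 2007.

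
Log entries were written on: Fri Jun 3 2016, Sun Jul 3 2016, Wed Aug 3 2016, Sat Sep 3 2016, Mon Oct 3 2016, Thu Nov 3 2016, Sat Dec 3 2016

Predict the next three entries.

Gaps: 30, 31, 31, 30, 31, 30 days — not constant. Every event is on the 3rd of the month.
Pattern: the 3rd of each month.
Next: January 2017 → Tue Jan 3 2017.
Next: February 2017 → Fri Feb 3 2017.
Next: March 2017 → Fri Mar 3 2017.

Tue Jan 3 2017, Fri Feb 3 2017, Fri Mar 3 2017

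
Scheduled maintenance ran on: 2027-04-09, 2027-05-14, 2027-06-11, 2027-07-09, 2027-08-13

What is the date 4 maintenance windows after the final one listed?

2027-12-10

Gaps: 35, 28, 28, 35 days — a mix of 28 and 35. Every date is a Friday.
Each is the 2nd Friday of its month.
September 2027 — 2nd Friday is 2027-09-10.
October 2027 — 2nd Friday is 2027-10-08.
November 2027 — 2nd Friday is 2027-11-12.
2nd Friday of December 2027: 2027-12-10.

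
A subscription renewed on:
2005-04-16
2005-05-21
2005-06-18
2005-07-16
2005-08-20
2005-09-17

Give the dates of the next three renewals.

These are Saturdays at 28- or 35-day spacing (35, 28, 28, 35, 28).
The pattern: 3rd Saturday of the month.
October 2005 — 3rd Saturday is 2005-10-15.
3rd Saturday of November 2005: 2005-11-19.
December 2005 — 3rd Saturday is 2005-12-17.

2005-10-15, 2005-11-19, 2005-12-17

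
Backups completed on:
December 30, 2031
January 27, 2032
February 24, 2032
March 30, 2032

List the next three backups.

April 27, 2032; May 25, 2032; June 29, 2032

Every date is a Tuesday; gaps 28, 28, 35 days.
Each is the last Tuesday of its month (at least one falls on the 29th or later, ruling out '4th Tuesday').
April 2032 ends with Tuesday April 27, 2032.
Last Tuesday of May 2032: May 25, 2032.
June 2032 ends with Tuesday June 29, 2032.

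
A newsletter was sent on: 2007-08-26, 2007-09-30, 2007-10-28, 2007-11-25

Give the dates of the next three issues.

Every date is a Sunday; gaps 35, 28, 28 days.
Each is the last Sunday of its month (at least one falls on the 29th or later, ruling out '4th Sunday').
Last Sunday of December 2007: 2007-12-30.
January 2008 ends with Sunday 2008-01-27.
February 2008 ends with Sunday 2008-02-24.

2007-12-30, 2008-01-27, 2008-02-24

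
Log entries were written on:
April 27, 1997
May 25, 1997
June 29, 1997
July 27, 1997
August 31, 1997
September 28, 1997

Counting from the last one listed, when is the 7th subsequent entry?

April 26, 1998

Every date is a Sunday; gaps 28, 35, 28, 35, 28 days.
Each is the last Sunday of its month (at least one falls on the 29th or later, ruling out '4th Sunday').
Last Sunday of October 1997: October 26, 1997.
Last Sunday of November 1997: November 30, 1997.
December 1997 ends with Sunday December 28, 1997.
Last Sunday of January 1998: January 25, 1998.
Last Sunday of February 1998: February 22, 1998.
March 1998 ends with Sunday March 29, 1998.
April 1998 ends with Sunday April 26, 1998.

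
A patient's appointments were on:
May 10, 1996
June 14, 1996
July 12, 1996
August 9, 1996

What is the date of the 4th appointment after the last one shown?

December 13, 1996

These are Fridays at 28- or 35-day spacing (35, 28, 28).
The pattern: 2nd Friday of the month.
September 1996 — 2nd Friday is September 13, 1996.
2nd Friday of October 1996: October 11, 1996.
2nd Friday of November 1996: November 8, 1996.
December 1996 — 2nd Friday is December 13, 1996.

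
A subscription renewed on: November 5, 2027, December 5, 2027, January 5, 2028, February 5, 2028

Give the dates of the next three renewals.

The day-of-month is always 5 (30, 31, 31 days between events).
So this recurs on the 5th of each month.
Next: March 2028 → March 5, 2028.
April 2028: April 5, 2028.
May 2028: May 5, 2028.

March 5, 2028; April 5, 2028; May 5, 2028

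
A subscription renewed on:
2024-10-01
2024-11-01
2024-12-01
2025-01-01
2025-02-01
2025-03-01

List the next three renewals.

Each date is the 1st; the gaps (31, 30, 31, 31, 28) track the month lengths.
The rule is the 1st of each month.
April 2025: 2025-04-01.
Next: May 2025 → 2025-05-01.
June 2025: 2025-06-01.

2025-04-01, 2025-05-01, 2025-06-01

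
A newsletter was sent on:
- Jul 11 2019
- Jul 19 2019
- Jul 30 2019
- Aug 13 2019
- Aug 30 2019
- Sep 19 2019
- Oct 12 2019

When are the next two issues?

The spacing grows by 3 each time: 8, 11, 14, 17, 20, 23 days.
Next gap: 26 days. Oct 12 2019 + 26 days = Nov 7 2019.
Next gap: 29 days. Nov 7 2019 + 29 days = Dec 6 2019.

Nov 7 2019, Dec 6 2019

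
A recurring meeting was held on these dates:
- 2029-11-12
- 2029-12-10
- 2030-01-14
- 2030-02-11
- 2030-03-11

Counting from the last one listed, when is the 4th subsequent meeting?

These are Mondays at 28- or 35-day spacing (28, 35, 28, 28).
The pattern: 2nd Monday of the month.
2nd Monday of April 2030: 2030-04-08.
May 2030 — 2nd Monday is 2030-05-13.
June 2030 — 2nd Monday is 2030-06-10.
July 2030 — 2nd Monday is 2030-07-08.

2030-07-08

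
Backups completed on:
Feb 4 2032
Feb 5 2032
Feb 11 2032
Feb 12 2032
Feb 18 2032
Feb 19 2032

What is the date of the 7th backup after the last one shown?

Mar 17 2032

Gaps: 1, 6, 1, 6, 1 days — not constant, but cyclic with period 2.
The events fall on every Wednesday and Thursday.
Next Wednesday: Feb 25 2032.
The following Thursday is Feb 26 2032.
Next Wednesday: Mar 3 2032.
The following Thursday is Mar 4 2032.
Next Wednesday: Mar 10 2032.
Next Thursday: Mar 11 2032.
Next Wednesday: Mar 17 2032.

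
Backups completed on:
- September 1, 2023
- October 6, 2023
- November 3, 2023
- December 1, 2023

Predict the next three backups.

January 5, 2024; February 2, 2024; March 1, 2024

All dates are Fridays, 35, 28, 28 days apart.
Specifically, the 1st Friday of each month.
1st Friday of January 2024: January 5, 2024.
February 2024 — 1st Friday is February 2, 2024.
March 2024 — 1st Friday is March 1, 2024.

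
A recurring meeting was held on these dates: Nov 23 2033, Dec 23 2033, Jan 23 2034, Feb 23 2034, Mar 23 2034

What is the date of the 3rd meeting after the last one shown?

Each date is the 23rd; the gaps (30, 31, 31, 28) track the month lengths.
The rule is the 23rd of each month.
April 2034: Apr 23 2034.
Next: May 2034 → May 23 2034.
June 2034: Jun 23 2034.

Jun 23 2034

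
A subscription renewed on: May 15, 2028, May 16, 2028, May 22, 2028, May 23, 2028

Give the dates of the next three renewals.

Gaps: 1, 6, 1 days — not constant, but cyclic with period 2.
The events fall on every Monday and Tuesday.
The following Monday is May 29, 2028.
The following Tuesday is May 30, 2028.
The following Monday is June 5, 2028.

May 29, 2028; May 30, 2028; June 5, 2028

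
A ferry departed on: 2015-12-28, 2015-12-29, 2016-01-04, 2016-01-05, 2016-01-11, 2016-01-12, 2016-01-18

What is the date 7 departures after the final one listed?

2016-02-09

The gap pattern 1, 6, 1, 6, 1, 6 repeats every 2 events.
These are the Mondays and Tuesdays of each week.
Next Tuesday: 2016-01-19.
Next Monday: 2016-01-25.
Next Tuesday: 2016-01-26.
Next Monday: 2016-02-01.
The following Tuesday is 2016-02-02.
The following Monday is 2016-02-08.
Next Tuesday: 2016-02-09.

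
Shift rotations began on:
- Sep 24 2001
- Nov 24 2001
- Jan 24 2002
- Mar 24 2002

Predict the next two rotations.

May 24 2002, Jul 24 2002

Gaps: 61, 61, 59 days — not constant. Every event is on the 24th of the month.
Pattern: the 24th of every 2 months.
Next: May 2002 → May 24 2002.
Next: July 2002 → Jul 24 2002.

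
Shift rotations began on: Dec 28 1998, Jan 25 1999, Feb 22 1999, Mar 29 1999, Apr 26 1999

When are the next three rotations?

Every date is a Monday; gaps 28, 28, 35, 28 days.
Each is the last Monday of its month (at least one falls on the 29th or later, ruling out '4th Monday').
May 1999 ends with Monday May 31 1999.
June 1999 ends with Monday Jun 28 1999.
Last Monday of July 1999: Jul 26 1999.

May 31 1999, Jun 28 1999, Jul 26 1999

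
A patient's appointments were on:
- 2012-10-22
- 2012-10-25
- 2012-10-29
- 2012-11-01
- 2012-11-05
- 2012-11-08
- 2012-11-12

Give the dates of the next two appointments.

2012-11-15, 2012-11-19

The gap pattern 3, 4, 3, 4, 3, 4 repeats every 2 events.
These are the Mondays and Thursdays of each week.
The following Thursday is 2012-11-15.
The following Monday is 2012-11-19.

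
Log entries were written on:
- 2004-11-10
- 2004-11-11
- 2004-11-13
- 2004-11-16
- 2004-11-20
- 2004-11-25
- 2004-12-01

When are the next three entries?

Gaps: 1, 2, 3, 4, 5, 6 days — each gap is 1 larger than the previous one.
Next gap: 7 days. 2004-12-01 + 7 days = 2004-12-08.
Next gap: 8 days. 2004-12-08 + 8 days = 2004-12-16.
Next gap: 9 days. 2004-12-16 + 9 days = 2004-12-25.

2004-12-08, 2004-12-16, 2004-12-25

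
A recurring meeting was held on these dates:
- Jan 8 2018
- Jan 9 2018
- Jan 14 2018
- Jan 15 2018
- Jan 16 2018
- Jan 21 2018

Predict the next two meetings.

Every event lands on a Monday or Tuesday or Sunday (gaps cycle 1, 5, 1, 1, 5).
So the schedule is: every Monday, Tuesday and Sunday.
Next Monday: Jan 22 2018.
Next Tuesday: Jan 23 2018.

Jan 22 2018, Jan 23 2018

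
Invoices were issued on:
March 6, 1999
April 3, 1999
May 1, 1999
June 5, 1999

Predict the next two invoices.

July 3, 1999; August 7, 1999

Gaps: 28, 28, 35 days — a mix of 28 and 35. Every date is a Saturday.
Each is the 1st Saturday of its month.
July 1999 — 1st Saturday is July 3, 1999.
August 1999 — 1st Saturday is August 7, 1999.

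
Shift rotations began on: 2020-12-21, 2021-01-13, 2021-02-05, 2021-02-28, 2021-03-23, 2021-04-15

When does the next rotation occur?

The spacing is 23, 23, 23, 23, 23 days — always 23 days.
2021-04-15 + 23 days = 2021-05-08.

2021-05-08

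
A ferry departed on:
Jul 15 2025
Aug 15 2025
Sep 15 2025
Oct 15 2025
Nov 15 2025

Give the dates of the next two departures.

Dec 15 2025, Jan 15 2026

Each date is the 15th; the gaps (31, 31, 30, 31) track the month lengths.
The rule is the 15th of each month.
Next: December 2025 → Dec 15 2025.
Next: January 2026 → Jan 15 2026.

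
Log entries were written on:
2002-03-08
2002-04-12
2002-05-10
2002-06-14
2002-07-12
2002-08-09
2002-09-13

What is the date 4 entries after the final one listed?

These are Fridays at 28- or 35-day spacing (35, 28, 35, 28, 28, 35).
The pattern: 2nd Friday of the month.
October 2002 — 2nd Friday is 2002-10-11.
November 2002 — 2nd Friday is 2002-11-08.
December 2002 — 2nd Friday is 2002-12-13.
2nd Friday of January 2003: 2003-01-10.

2003-01-10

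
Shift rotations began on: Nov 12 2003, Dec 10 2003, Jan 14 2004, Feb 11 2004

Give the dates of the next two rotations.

Gaps: 28, 35, 28 days — a mix of 28 and 35. Every date is a Wednesday.
Each is the 2nd Wednesday of its month.
2nd Wednesday of March 2004: Mar 10 2004.
2nd Wednesday of April 2004: Apr 14 2004.

Mar 10 2004, Apr 14 2004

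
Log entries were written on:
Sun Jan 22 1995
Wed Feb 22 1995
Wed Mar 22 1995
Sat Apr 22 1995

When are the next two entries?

Each date is the 22nd; the gaps (31, 28, 31) track the month lengths.
The rule is the 22nd of each month.
May 1995: Mon May 22 1995.
June 1995: Thu Jun 22 1995.

Mon May 22 1995, Thu Jun 22 1995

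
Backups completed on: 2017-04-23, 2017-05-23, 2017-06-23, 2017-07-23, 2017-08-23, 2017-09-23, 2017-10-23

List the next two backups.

The day-of-month is always 23 (30, 31, 30, 31, 31, 30 days between events).
So this recurs on the 23rd of each month.
Next: November 2017 → 2017-11-23.
December 2017: 2017-12-23.

2017-11-23, 2017-12-23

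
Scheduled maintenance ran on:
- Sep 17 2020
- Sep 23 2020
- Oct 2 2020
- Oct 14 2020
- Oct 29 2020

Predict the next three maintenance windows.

Nov 16 2020, Dec 7 2020, Dec 31 2020

Intervals are 6, 9, 12, 15 days — an arithmetic progression with common difference 3.
Next gap: 18 days. Oct 29 2020 + 18 days = Nov 16 2020.
Next gap: 21 days. Nov 16 2020 + 21 days = Dec 7 2020.
Next gap: 24 days. Dec 7 2020 + 24 days = Dec 31 2020.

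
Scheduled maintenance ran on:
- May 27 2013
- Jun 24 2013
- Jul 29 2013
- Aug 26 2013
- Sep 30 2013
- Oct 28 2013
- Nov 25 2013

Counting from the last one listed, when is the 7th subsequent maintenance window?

Jun 30 2014

These are Mondays with 28, 35, 28, 35, 28, 28-day gaps.
Each is the final Monday of its month — Jul 29 2013 is past the 28th, so '4th Monday' doesn't fit.
December 2013 ends with Monday Dec 30 2013.
Last Monday of January 2014: Jan 27 2014.
February 2014 ends with Monday Feb 24 2014.
Last Monday of March 2014: Mar 31 2014.
April 2014 ends with Monday Apr 28 2014.
Last Monday of May 2014: May 26 2014.
Last Monday of June 2014: Jun 30 2014.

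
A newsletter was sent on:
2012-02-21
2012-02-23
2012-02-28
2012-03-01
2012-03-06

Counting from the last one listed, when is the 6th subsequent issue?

Every event lands on a Tuesday or Thursday (gaps cycle 2, 5, 2, 5).
So the schedule is: every Tuesday and Thursday.
The following Thursday is 2012-03-08.
The following Tuesday is 2012-03-13.
The following Thursday is 2012-03-15.
The following Tuesday is 2012-03-20.
The following Thursday is 2012-03-22.
Next Tuesday: 2012-03-27.

2012-03-27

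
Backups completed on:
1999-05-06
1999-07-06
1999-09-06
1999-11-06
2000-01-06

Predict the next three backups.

2000-03-06, 2000-05-06, 2000-07-06

Gaps: 61, 62, 61, 61 days — not constant. Every event is on the 6th of the month.
Pattern: the 6th of every 2 months.
March 2000: 2000-03-06.
Next: May 2000 → 2000-05-06.
July 2000: 2000-07-06.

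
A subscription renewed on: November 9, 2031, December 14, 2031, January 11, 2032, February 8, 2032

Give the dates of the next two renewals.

These are Sundays at 28- or 35-day spacing (35, 28, 28).
The pattern: 2nd Sunday of the month.
March 2032 — 2nd Sunday is March 14, 2032.
2nd Sunday of April 2032: April 11, 2032.

March 14, 2032; April 11, 2032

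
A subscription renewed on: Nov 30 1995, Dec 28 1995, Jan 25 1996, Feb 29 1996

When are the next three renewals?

Mar 28 1996, Apr 25 1996, May 30 1996

Every date is a Thursday; gaps 28, 28, 35 days.
Each is the last Thursday of its month (at least one falls on the 29th or later, ruling out '4th Thursday').
March 1996 ends with Thursday Mar 28 1996.
April 1996 ends with Thursday Apr 25 1996.
Last Thursday of May 1996: May 30 1996.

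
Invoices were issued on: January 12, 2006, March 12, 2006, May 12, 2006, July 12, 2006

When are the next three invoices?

September 12, 2006; November 12, 2006; January 12, 2007

Each date is the 12th; the gaps (59, 61, 61) track the month lengths.
The rule is the 12th of every 2 months.
Next: September 2006 → September 12, 2006.
November 2006: November 12, 2006.
January 2007: January 12, 2007.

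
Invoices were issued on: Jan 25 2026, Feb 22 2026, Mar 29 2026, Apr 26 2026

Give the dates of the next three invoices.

All Sundays; the gaps (28, 35, 28) vary with month length.
This is the last Sunday of each month.
May 2026 ends with Sunday May 31 2026.
June 2026 ends with Sunday Jun 28 2026.
July 2026 ends with Sunday Jul 26 2026.

May 31 2026, Jun 28 2026, Jul 26 2026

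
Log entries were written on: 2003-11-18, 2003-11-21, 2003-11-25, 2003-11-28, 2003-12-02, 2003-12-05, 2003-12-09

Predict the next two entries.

2003-12-12, 2003-12-16

The gap pattern 3, 4, 3, 4, 3, 4 repeats every 2 events.
These are the Tuesdays and Fridays of each week.
The following Friday is 2003-12-12.
Next Tuesday: 2003-12-16.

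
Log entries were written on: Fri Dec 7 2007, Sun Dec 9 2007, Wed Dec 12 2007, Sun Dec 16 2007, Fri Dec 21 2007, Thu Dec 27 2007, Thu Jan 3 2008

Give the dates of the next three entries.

Fri Jan 11 2008, Sun Jan 20 2008, Wed Jan 30 2008

Gaps: 2, 3, 4, 5, 6, 7 days — each gap is 1 larger than the previous one.
Next gap: 8 days. Thu Jan 3 2008 + 8 days = Fri Jan 11 2008.
Next gap: 9 days. Fri Jan 11 2008 + 9 days = Sun Jan 20 2008.
Next gap: 10 days. Sun Jan 20 2008 + 10 days = Wed Jan 30 2008.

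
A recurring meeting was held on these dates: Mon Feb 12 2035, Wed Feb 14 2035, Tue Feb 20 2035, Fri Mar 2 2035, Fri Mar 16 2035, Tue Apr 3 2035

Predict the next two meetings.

Gaps: 2, 6, 10, 14, 18 days — each gap is 4 larger than the previous one.
Next gap: 22 days. Tue Apr 3 2035 + 22 days = Wed Apr 25 2035.
Next gap: 26 days. Wed Apr 25 2035 + 26 days = Mon May 21 2035.

Wed Apr 25 2035, Mon May 21 2035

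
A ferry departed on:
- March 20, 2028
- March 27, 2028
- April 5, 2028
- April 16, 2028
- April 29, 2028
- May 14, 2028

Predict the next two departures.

May 31, 2028; June 19, 2028

The spacing grows by 2 each time: 7, 9, 11, 13, 15 days.
Next gap: 17 days. May 14, 2028 + 17 days = May 31, 2028.
Next gap: 19 days. May 31, 2028 + 19 days = June 19, 2028.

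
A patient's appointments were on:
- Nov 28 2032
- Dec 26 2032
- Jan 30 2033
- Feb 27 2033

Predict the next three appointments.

These are Sundays with 28, 35, 28-day gaps.
Each is the final Sunday of its month — Jan 30 2033 is past the 28th, so '4th Sunday' doesn't fit.
March 2033 ends with Sunday Mar 27 2033.
April 2033 ends with Sunday Apr 24 2033.
May 2033 ends with Sunday May 29 2033.

Mar 27 2033, Apr 24 2033, May 29 2033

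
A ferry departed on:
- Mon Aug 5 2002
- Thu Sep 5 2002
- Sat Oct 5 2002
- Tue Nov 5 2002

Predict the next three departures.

Gaps: 31, 30, 31 days — not constant. Every event is on the 5th of the month.
Pattern: the 5th of each month.
December 2002: Thu Dec 5 2002.
Next: January 2003 → Sun Jan 5 2003.
Next: February 2003 → Wed Feb 5 2003.

Thu Dec 5 2002, Sun Jan 5 2003, Wed Feb 5 2003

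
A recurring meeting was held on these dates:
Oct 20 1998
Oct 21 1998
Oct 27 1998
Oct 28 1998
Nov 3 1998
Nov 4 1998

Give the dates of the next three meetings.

Nov 10 1998, Nov 11 1998, Nov 17 1998

Every event lands on a Tuesday or Wednesday (gaps cycle 1, 6, 1, 6, 1).
So the schedule is: every Tuesday and Wednesday.
Next Tuesday: Nov 10 1998.
The following Wednesday is Nov 11 1998.
Next Tuesday: Nov 17 1998.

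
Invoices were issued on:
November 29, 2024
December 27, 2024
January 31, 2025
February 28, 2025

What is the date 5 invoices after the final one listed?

July 25, 2025

All Fridays; the gaps (28, 35, 28) vary with month length.
This is the last Friday of each month.
March 2025 ends with Friday March 28, 2025.
April 2025 ends with Friday April 25, 2025.
May 2025 ends with Friday May 30, 2025.
June 2025 ends with Friday June 27, 2025.
Last Friday of July 2025: July 25, 2025.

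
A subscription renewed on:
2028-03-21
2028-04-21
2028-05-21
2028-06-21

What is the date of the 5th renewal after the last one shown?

The day-of-month is always 21 (31, 30, 31 days between events).
So this recurs on the 21st of each month.
July 2028: 2028-07-21.
Next: August 2028 → 2028-08-21.
Next: September 2028 → 2028-09-21.
Next: October 2028 → 2028-10-21.
November 2028: 2028-11-21.

2028-11-21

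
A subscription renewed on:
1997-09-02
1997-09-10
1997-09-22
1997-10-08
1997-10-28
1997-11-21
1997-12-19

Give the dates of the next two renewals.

1998-01-20, 1998-02-25

The spacing grows by 4 each time: 8, 12, 16, 20, 24, 28 days.
Next gap: 32 days. 1997-12-19 + 32 days = 1998-01-20.
Next gap: 36 days. 1998-01-20 + 36 days = 1998-02-25.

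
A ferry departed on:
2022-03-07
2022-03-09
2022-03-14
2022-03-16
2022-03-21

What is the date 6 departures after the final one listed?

Gaps: 2, 5, 2, 5 days — not constant, but cyclic with period 2.
The events fall on every Monday and Wednesday.
The following Wednesday is 2022-03-23.
Next Monday: 2022-03-28.
The following Wednesday is 2022-03-30.
The following Monday is 2022-04-04.
The following Wednesday is 2022-04-06.
Next Monday: 2022-04-11.

2022-04-11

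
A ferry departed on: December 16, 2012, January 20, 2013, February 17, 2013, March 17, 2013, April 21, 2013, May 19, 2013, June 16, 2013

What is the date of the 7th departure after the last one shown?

January 19, 2014

These are Sundays at 28- or 35-day spacing (35, 28, 28, 35, 28, 28).
The pattern: 3rd Sunday of the month.
3rd Sunday of July 2013: July 21, 2013.
3rd Sunday of August 2013: August 18, 2013.
September 2013 — 3rd Sunday is September 15, 2013.
October 2013 — 3rd Sunday is October 20, 2013.
3rd Sunday of November 2013: November 17, 2013.
3rd Sunday of December 2013: December 15, 2013.
January 2014 — 3rd Sunday is January 19, 2014.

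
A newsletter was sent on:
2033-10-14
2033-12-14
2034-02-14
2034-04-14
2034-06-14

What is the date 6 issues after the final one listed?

2035-06-14

Gaps: 61, 62, 59, 61 days — not constant. Every event is on the 14th of the month.
Pattern: the 14th of every 2 months.
Next: August 2034 → 2034-08-14.
October 2034: 2034-10-14.
December 2034: 2034-12-14.
February 2035: 2035-02-14.
April 2035: 2035-04-14.
Next: June 2035 → 2035-06-14.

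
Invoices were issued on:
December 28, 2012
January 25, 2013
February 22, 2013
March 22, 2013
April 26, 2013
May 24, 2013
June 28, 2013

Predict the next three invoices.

All dates are Fridays, 28, 28, 28, 35, 28, 35 days apart.
Specifically, the 4th Friday of each month.
July 2013 — 4th Friday is July 26, 2013.
4th Friday of August 2013: August 23, 2013.
September 2013 — 4th Friday is September 27, 2013.

July 26, 2013; August 23, 2013; September 27, 2013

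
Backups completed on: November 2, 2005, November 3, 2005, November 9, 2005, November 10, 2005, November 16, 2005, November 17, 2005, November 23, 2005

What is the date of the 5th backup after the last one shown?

December 8, 2005

Every event lands on a Wednesday or Thursday (gaps cycle 1, 6, 1, 6, 1, 6).
So the schedule is: every Wednesday and Thursday.
Next Thursday: November 24, 2005.
Next Wednesday: November 30, 2005.
The following Thursday is December 1, 2005.
The following Wednesday is December 7, 2005.
Next Thursday: December 8, 2005.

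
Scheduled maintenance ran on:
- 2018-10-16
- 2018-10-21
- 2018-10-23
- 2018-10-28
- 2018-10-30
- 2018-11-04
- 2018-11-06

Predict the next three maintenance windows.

The gap pattern 5, 2, 5, 2, 5, 2 repeats every 2 events.
These are the Tuesdays and Sundays of each week.
The following Sunday is 2018-11-11.
The following Tuesday is 2018-11-13.
Next Sunday: 2018-11-18.

2018-11-11, 2018-11-13, 2018-11-18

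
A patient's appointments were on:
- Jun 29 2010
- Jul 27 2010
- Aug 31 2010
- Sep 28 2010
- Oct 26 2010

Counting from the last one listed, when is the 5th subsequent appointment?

Mar 29 2011

Every date is a Tuesday; gaps 28, 35, 28, 28 days.
Each is the last Tuesday of its month (at least one falls on the 29th or later, ruling out '4th Tuesday').
November 2010 ends with Tuesday Nov 30 2010.
December 2010 ends with Tuesday Dec 28 2010.
Last Tuesday of January 2011: Jan 25 2011.
Last Tuesday of February 2011: Feb 22 2011.
Last Tuesday of March 2011: Mar 29 2011.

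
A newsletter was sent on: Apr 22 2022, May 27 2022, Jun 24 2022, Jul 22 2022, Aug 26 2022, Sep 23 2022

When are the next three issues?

These are Fridays at 28- or 35-day spacing (35, 28, 28, 35, 28).
The pattern: 4th Friday of the month.
4th Friday of October 2022: Oct 28 2022.
4th Friday of November 2022: Nov 25 2022.
4th Friday of December 2022: Dec 23 2022.

Oct 28 2022, Nov 25 2022, Dec 23 2022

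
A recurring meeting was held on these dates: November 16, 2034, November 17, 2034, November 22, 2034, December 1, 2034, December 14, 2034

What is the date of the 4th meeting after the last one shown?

The spacing grows by 4 each time: 1, 5, 9, 13 days.
Next gap: 17 days. December 14, 2034 + 17 days = December 31, 2034.
Next gap: 21 days. December 31, 2034 + 21 days = January 21, 2035.
Next gap: 25 days. January 21, 2035 + 25 days = February 15, 2035.
Next gap: 29 days. February 15, 2035 + 29 days = March 16, 2035.

March 16, 2035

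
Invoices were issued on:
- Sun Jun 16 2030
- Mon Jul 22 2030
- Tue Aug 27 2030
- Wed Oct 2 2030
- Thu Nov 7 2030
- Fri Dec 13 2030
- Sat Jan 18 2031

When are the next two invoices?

Every event comes 36 days after the last (36, 36, 36, 36, 36, 36).
Sat Jan 18 2031 + 36 days = Sun Feb 23 2031.
Sun Feb 23 2031 + 36 days = Mon Mar 31 2031.

Sun Feb 23 2031, Mon Mar 31 2031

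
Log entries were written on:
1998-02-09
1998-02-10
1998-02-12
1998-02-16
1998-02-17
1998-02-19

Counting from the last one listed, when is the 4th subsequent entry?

1998-03-02

The gap pattern 1, 2, 4, 1, 2 repeats every 3 events.
These are the Mondays, Tuesdays and Thursdays of each week.
The following Monday is 1998-02-23.
The following Tuesday is 1998-02-24.
The following Thursday is 1998-02-26.
Next Monday: 1998-03-02.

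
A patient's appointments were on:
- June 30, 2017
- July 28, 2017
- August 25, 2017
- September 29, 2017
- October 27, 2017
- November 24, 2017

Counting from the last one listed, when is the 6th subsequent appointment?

These are Fridays with 28, 28, 35, 28, 28-day gaps.
Each is the final Friday of its month — June 30, 2017 is past the 28th, so '4th Friday' doesn't fit.
Last Friday of December 2017: December 29, 2017.
Last Friday of January 2018: January 26, 2018.
Last Friday of February 2018: February 23, 2018.
Last Friday of March 2018: March 30, 2018.
Last Friday of April 2018: April 27, 2018.
Last Friday of May 2018: May 25, 2018.

May 25, 2018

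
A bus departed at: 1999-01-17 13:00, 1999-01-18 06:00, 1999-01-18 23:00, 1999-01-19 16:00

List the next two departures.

The interval is a steady 17 hours (17, 17, 17).
1999-01-19 16:00 + 17 h = 1999-01-20 09:00.
1999-01-20 09:00 + 17 h = 1999-01-21 02:00.

1999-01-20 09:00, 1999-01-21 02:00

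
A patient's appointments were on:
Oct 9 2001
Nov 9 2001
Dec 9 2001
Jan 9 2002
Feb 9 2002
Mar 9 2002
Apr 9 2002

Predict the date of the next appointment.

The day-of-month is always 9 (31, 30, 31, 31, 28, 31 days between events).
So this recurs on the 9th of each month.
Next: May 2002 → May 9 2002.

May 9 2002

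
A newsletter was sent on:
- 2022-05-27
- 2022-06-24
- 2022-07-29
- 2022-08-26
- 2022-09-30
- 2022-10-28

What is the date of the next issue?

2022-11-25

Every date is a Friday; gaps 28, 35, 28, 35, 28 days.
Each is the last Friday of its month (at least one falls on the 29th or later, ruling out '4th Friday').
November 2022 ends with Friday 2022-11-25.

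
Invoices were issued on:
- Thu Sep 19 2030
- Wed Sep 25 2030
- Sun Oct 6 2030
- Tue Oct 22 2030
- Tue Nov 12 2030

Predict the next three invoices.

The spacing grows by 5 each time: 6, 11, 16, 21 days.
Next gap: 26 days. Tue Nov 12 2030 + 26 days = Sun Dec 8 2030.
Next gap: 31 days. Sun Dec 8 2030 + 31 days = Wed Jan 8 2031.
Next gap: 36 days. Wed Jan 8 2031 + 36 days = Thu Feb 13 2031.

Sun Dec 8 2030, Wed Jan 8 2031, Thu Feb 13 2031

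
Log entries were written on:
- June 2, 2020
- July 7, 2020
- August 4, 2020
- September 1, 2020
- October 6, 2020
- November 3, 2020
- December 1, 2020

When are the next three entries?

January 5, 2021; February 2, 2021; March 2, 2021

All dates are Tuesdays, 35, 28, 28, 35, 28, 28 days apart.
Specifically, the 1st Tuesday of each month.
1st Tuesday of January 2021: January 5, 2021.
February 2021 — 1st Tuesday is February 2, 2021.
March 2021 — 1st Tuesday is March 2, 2021.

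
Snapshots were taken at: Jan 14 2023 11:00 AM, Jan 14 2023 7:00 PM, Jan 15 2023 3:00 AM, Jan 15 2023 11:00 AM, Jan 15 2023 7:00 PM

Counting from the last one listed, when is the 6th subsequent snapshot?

Jan 17 2023 7:00 PM

Gaps: 8, 8, 8, 8 hours — each event is 8 hours after the previous one.
Jan 15 2023 7:00 PM + 8 h = Jan 16 2023 3:00 AM.
Jan 16 2023 3:00 AM + 8 h = Jan 16 2023 11:00 AM.
Jan 16 2023 11:00 AM + 8 h = Jan 16 2023 7:00 PM.
Jan 16 2023 7:00 PM + 8 h = Jan 17 2023 3:00 AM.
Jan 17 2023 3:00 AM + 8 h = Jan 17 2023 11:00 AM.
Jan 17 2023 11:00 AM + 8 h = Jan 17 2023 7:00 PM.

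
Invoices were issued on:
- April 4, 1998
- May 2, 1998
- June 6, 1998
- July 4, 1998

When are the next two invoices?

August 1, 1998; September 5, 1998

All dates are Saturdays, 28, 35, 28 days apart.
Specifically, the 1st Saturday of each month.
August 1998 — 1st Saturday is August 1, 1998.
1st Saturday of September 1998: September 5, 1998.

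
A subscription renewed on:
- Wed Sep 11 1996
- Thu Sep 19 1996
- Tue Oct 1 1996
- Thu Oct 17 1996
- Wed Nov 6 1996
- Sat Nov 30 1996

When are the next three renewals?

Sat Dec 28 1996, Wed Jan 29 1997, Thu Mar 6 1997

The spacing grows by 4 each time: 8, 12, 16, 20, 24 days.
Next gap: 28 days. Sat Nov 30 1996 + 28 days = Sat Dec 28 1996.
Next gap: 32 days. Sat Dec 28 1996 + 32 days = Wed Jan 29 1997.
Next gap: 36 days. Wed Jan 29 1997 + 36 days = Thu Mar 6 1997.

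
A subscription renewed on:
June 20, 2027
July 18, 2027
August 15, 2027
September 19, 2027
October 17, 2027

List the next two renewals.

November 21, 2027; December 19, 2027

Gaps: 28, 28, 35, 28 days — a mix of 28 and 35. Every date is a Sunday.
Each is the 3rd Sunday of its month.
3rd Sunday of November 2027: November 21, 2027.
December 2027 — 3rd Sunday is December 19, 2027.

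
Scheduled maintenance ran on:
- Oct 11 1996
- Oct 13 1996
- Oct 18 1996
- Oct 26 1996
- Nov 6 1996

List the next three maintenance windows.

Nov 20 1996, Dec 7 1996, Dec 27 1996

Intervals are 2, 5, 8, 11 days — an arithmetic progression with common difference 3.
Next gap: 14 days. Nov 6 1996 + 14 days = Nov 20 1996.
Next gap: 17 days. Nov 20 1996 + 17 days = Dec 7 1996.
Next gap: 20 days. Dec 7 1996 + 20 days = Dec 27 1996.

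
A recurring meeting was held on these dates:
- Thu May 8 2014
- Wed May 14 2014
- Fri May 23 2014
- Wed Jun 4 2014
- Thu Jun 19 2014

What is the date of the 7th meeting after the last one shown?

Thu Dec 25 2014

Gaps: 6, 9, 12, 15 days — each gap is 3 larger than the previous one.
Next gap: 18 days. Thu Jun 19 2014 + 18 days = Mon Jul 7 2014.
Next gap: 21 days. Mon Jul 7 2014 + 21 days = Mon Jul 28 2014.
Next gap: 24 days. Mon Jul 28 2014 + 24 days = Thu Aug 21 2014.
Next gap: 27 days. Thu Aug 21 2014 + 27 days = Wed Sep 17 2014.
Next gap: 30 days. Wed Sep 17 2014 + 30 days = Fri Oct 17 2014.
Next gap: 33 days. Fri Oct 17 2014 + 33 days = Wed Nov 19 2014.
Next gap: 36 days. Wed Nov 19 2014 + 36 days = Thu Dec 25 2014.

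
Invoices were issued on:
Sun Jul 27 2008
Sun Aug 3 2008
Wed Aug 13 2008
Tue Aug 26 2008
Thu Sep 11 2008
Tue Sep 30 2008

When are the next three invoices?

Wed Oct 22 2008, Sun Nov 16 2008, Sun Dec 14 2008

The spacing grows by 3 each time: 7, 10, 13, 16, 19 days.
Next gap: 22 days. Tue Sep 30 2008 + 22 days = Wed Oct 22 2008.
Next gap: 25 days. Wed Oct 22 2008 + 25 days = Sun Nov 16 2008.
Next gap: 28 days. Sun Nov 16 2008 + 28 days = Sun Dec 14 2008.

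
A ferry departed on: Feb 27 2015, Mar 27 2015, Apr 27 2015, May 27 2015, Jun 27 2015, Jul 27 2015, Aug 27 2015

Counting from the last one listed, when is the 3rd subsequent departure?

Gaps: 28, 31, 30, 31, 30, 31 days — not constant. Every event is on the 27th of the month.
Pattern: the 27th of each month.
Next: September 2015 → Sep 27 2015.
Next: October 2015 → Oct 27 2015.
November 2015: Nov 27 2015.

Nov 27 2015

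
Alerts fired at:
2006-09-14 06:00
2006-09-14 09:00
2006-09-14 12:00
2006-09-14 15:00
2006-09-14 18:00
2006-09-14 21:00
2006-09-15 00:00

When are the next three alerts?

Spacing: 3, 3, 3, 3, 3, 3 h — constant 3 h.
2006-09-15 00:00 + 3 h = 2006-09-15 03:00.
2006-09-15 03:00 + 3 h = 2006-09-15 06:00.
2006-09-15 06:00 + 3 h = 2006-09-15 09:00.

2006-09-15 03:00, 2006-09-15 06:00, 2006-09-15 09:00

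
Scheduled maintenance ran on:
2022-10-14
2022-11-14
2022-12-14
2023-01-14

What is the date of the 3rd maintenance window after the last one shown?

2023-04-14

Each date is the 14th; the gaps (31, 30, 31) track the month lengths.
The rule is the 14th of each month.
Next: February 2023 → 2023-02-14.
March 2023: 2023-03-14.
Next: April 2023 → 2023-04-14.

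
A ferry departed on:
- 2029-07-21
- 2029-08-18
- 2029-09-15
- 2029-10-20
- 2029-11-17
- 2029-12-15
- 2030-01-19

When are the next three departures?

2030-02-16, 2030-03-16, 2030-04-20

All dates are Saturdays, 28, 28, 35, 28, 28, 35 days apart.
Specifically, the 3rd Saturday of each month.
3rd Saturday of February 2030: 2030-02-16.
3rd Saturday of March 2030: 2030-03-16.
3rd Saturday of April 2030: 2030-04-20.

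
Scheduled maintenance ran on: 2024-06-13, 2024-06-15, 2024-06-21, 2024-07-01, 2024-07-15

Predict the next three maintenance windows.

Intervals are 2, 6, 10, 14 days — an arithmetic progression with common difference 4.
Next gap: 18 days. 2024-07-15 + 18 days = 2024-08-02.
Next gap: 22 days. 2024-08-02 + 22 days = 2024-08-24.
Next gap: 26 days. 2024-08-24 + 26 days = 2024-09-19.

2024-08-02, 2024-08-24, 2024-09-19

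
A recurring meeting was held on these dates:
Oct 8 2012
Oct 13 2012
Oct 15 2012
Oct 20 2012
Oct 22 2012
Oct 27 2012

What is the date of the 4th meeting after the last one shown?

Nov 10 2012

The gap pattern 5, 2, 5, 2, 5 repeats every 2 events.
These are the Mondays and Saturdays of each week.
The following Monday is Oct 29 2012.
The following Saturday is Nov 3 2012.
The following Monday is Nov 5 2012.
The following Saturday is Nov 10 2012.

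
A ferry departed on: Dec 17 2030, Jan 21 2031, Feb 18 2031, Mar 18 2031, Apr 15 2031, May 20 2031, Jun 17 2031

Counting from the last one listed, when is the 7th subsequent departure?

Jan 20 2032

Gaps: 35, 28, 28, 28, 35, 28 days — a mix of 28 and 35. Every date is a Tuesday.
Each is the 3rd Tuesday of its month.
3rd Tuesday of July 2031: Jul 15 2031.
3rd Tuesday of August 2031: Aug 19 2031.
September 2031 — 3rd Tuesday is Sep 16 2031.
October 2031 — 3rd Tuesday is Oct 21 2031.
3rd Tuesday of November 2031: Nov 18 2031.
3rd Tuesday of December 2031: Dec 16 2031.
3rd Tuesday of January 2032: Jan 20 2032.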